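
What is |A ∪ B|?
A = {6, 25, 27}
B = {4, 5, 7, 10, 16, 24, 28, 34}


Set A = {6, 25, 27}, |A| = 3
Set B = {4, 5, 7, 10, 16, 24, 28, 34}, |B| = 8
A ∩ B = {}, |A ∩ B| = 0
|A ∪ B| = |A| + |B| - |A ∩ B| = 3 + 8 - 0 = 11

11


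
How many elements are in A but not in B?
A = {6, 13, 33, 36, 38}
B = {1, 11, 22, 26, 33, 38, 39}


Set A = {6, 13, 33, 36, 38}
Set B = {1, 11, 22, 26, 33, 38, 39}
A \ B = {6, 13, 36}
|A \ B| = 3

3


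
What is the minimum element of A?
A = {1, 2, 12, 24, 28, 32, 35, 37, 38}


Set A = {1, 2, 12, 24, 28, 32, 35, 37, 38}
Elements in ascending order: 1, 2, 12, 24, 28, 32, 35, 37, 38
The smallest element is 1.

1


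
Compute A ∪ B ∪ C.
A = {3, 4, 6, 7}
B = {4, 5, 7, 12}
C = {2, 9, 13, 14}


Set A = {3, 4, 6, 7}
Set B = {4, 5, 7, 12}
Set C = {2, 9, 13, 14}
First, A ∪ B = {3, 4, 5, 6, 7, 12}
Then, (A ∪ B) ∪ C = {2, 3, 4, 5, 6, 7, 9, 12, 13, 14}

{2, 3, 4, 5, 6, 7, 9, 12, 13, 14}


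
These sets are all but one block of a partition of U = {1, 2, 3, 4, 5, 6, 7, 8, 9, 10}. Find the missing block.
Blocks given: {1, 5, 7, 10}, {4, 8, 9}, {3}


U = {1, 2, 3, 4, 5, 6, 7, 8, 9, 10}
Shown blocks: {1, 5, 7, 10}, {4, 8, 9}, {3}
A partition's blocks are pairwise disjoint and cover U, so the missing block = U \ (union of shown blocks).
Union of shown blocks: {1, 3, 4, 5, 7, 8, 9, 10}
Missing block = U \ (union) = {2, 6}

{2, 6}


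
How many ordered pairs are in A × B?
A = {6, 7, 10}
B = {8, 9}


Set A = {6, 7, 10} has 3 elements.
Set B = {8, 9} has 2 elements.
|A × B| = |A| × |B| = 3 × 2 = 6

6


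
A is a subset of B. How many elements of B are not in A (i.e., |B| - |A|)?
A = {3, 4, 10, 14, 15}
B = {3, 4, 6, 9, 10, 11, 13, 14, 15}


Set A = {3, 4, 10, 14, 15}, |A| = 5
Set B = {3, 4, 6, 9, 10, 11, 13, 14, 15}, |B| = 9
Since A ⊆ B: B \ A = {6, 9, 11, 13}
|B| - |A| = 9 - 5 = 4

4


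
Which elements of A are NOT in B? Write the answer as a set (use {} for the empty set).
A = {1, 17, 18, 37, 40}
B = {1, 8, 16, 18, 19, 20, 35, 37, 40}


Set A = {1, 17, 18, 37, 40}
Set B = {1, 8, 16, 18, 19, 20, 35, 37, 40}
Check each element of A against B:
1 ∈ B, 17 ∉ B (include), 18 ∈ B, 37 ∈ B, 40 ∈ B
Elements of A not in B: {17}

{17}


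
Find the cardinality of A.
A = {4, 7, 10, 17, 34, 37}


Set A = {4, 7, 10, 17, 34, 37}
Listing elements: 4, 7, 10, 17, 34, 37
Counting: 6 elements
|A| = 6

6


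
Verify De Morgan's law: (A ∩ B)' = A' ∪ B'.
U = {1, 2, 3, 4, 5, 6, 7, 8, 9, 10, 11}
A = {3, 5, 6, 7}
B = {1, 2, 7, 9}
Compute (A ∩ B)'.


U = {1, 2, 3, 4, 5, 6, 7, 8, 9, 10, 11}
A = {3, 5, 6, 7}, B = {1, 2, 7, 9}
A ∩ B = {7}
(A ∩ B)' = U \ (A ∩ B) = {1, 2, 3, 4, 5, 6, 8, 9, 10, 11}
Verification via A' ∪ B': A' = {1, 2, 4, 8, 9, 10, 11}, B' = {3, 4, 5, 6, 8, 10, 11}
A' ∪ B' = {1, 2, 3, 4, 5, 6, 8, 9, 10, 11} ✓

{1, 2, 3, 4, 5, 6, 8, 9, 10, 11}


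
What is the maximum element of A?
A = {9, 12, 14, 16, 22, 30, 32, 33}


Set A = {9, 12, 14, 16, 22, 30, 32, 33}
Elements in ascending order: 9, 12, 14, 16, 22, 30, 32, 33
The largest element is 33.

33


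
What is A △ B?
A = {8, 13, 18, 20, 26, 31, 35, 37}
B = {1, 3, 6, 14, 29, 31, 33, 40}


Set A = {8, 13, 18, 20, 26, 31, 35, 37}
Set B = {1, 3, 6, 14, 29, 31, 33, 40}
A △ B = (A \ B) ∪ (B \ A)
Elements in A but not B: {8, 13, 18, 20, 26, 35, 37}
Elements in B but not A: {1, 3, 6, 14, 29, 33, 40}
A △ B = {1, 3, 6, 8, 13, 14, 18, 20, 26, 29, 33, 35, 37, 40}

{1, 3, 6, 8, 13, 14, 18, 20, 26, 29, 33, 35, 37, 40}


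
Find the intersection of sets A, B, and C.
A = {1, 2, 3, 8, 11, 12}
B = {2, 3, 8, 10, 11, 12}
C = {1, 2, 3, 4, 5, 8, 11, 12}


Set A = {1, 2, 3, 8, 11, 12}
Set B = {2, 3, 8, 10, 11, 12}
Set C = {1, 2, 3, 4, 5, 8, 11, 12}
First, A ∩ B = {2, 3, 8, 11, 12}
Then, (A ∩ B) ∩ C = {2, 3, 8, 11, 12}

{2, 3, 8, 11, 12}


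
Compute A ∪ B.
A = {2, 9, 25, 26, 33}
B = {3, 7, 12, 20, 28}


Set A = {2, 9, 25, 26, 33}
Set B = {3, 7, 12, 20, 28}
A ∪ B includes all elements in either set.
Elements from A: {2, 9, 25, 26, 33}
Elements from B not already included: {3, 7, 12, 20, 28}
A ∪ B = {2, 3, 7, 9, 12, 20, 25, 26, 28, 33}

{2, 3, 7, 9, 12, 20, 25, 26, 28, 33}


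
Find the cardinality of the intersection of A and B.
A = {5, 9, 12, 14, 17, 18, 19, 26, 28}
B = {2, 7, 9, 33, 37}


Set A = {5, 9, 12, 14, 17, 18, 19, 26, 28}
Set B = {2, 7, 9, 33, 37}
A ∩ B = {9}
|A ∩ B| = 1

1


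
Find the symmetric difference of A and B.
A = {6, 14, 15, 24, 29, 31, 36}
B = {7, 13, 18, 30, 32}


Set A = {6, 14, 15, 24, 29, 31, 36}
Set B = {7, 13, 18, 30, 32}
A △ B = (A \ B) ∪ (B \ A)
Elements in A but not B: {6, 14, 15, 24, 29, 31, 36}
Elements in B but not A: {7, 13, 18, 30, 32}
A △ B = {6, 7, 13, 14, 15, 18, 24, 29, 30, 31, 32, 36}

{6, 7, 13, 14, 15, 18, 24, 29, 30, 31, 32, 36}


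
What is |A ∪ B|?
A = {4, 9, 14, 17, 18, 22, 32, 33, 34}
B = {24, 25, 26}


Set A = {4, 9, 14, 17, 18, 22, 32, 33, 34}, |A| = 9
Set B = {24, 25, 26}, |B| = 3
A ∩ B = {}, |A ∩ B| = 0
|A ∪ B| = |A| + |B| - |A ∩ B| = 9 + 3 - 0 = 12

12


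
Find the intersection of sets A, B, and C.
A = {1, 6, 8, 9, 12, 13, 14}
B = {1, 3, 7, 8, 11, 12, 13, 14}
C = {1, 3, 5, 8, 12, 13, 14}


Set A = {1, 6, 8, 9, 12, 13, 14}
Set B = {1, 3, 7, 8, 11, 12, 13, 14}
Set C = {1, 3, 5, 8, 12, 13, 14}
First, A ∩ B = {1, 8, 12, 13, 14}
Then, (A ∩ B) ∩ C = {1, 8, 12, 13, 14}

{1, 8, 12, 13, 14}


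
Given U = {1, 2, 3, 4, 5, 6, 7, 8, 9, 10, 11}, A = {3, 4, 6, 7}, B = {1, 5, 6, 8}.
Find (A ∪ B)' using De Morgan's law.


U = {1, 2, 3, 4, 5, 6, 7, 8, 9, 10, 11}
A = {3, 4, 6, 7}, B = {1, 5, 6, 8}
A ∪ B = {1, 3, 4, 5, 6, 7, 8}
(A ∪ B)' = U \ (A ∪ B) = {2, 9, 10, 11}
Verification via A' ∩ B': A' = {1, 2, 5, 8, 9, 10, 11}, B' = {2, 3, 4, 7, 9, 10, 11}
A' ∩ B' = {2, 9, 10, 11} ✓

{2, 9, 10, 11}


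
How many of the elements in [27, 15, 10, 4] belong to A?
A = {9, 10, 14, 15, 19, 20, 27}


Set A = {9, 10, 14, 15, 19, 20, 27}
Candidates: [27, 15, 10, 4]
Check each candidate:
27 ∈ A, 15 ∈ A, 10 ∈ A, 4 ∉ A
Count of candidates in A: 3

3


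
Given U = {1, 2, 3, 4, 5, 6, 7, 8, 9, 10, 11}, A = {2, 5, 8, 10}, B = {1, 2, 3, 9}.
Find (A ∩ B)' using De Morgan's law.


U = {1, 2, 3, 4, 5, 6, 7, 8, 9, 10, 11}
A = {2, 5, 8, 10}, B = {1, 2, 3, 9}
A ∩ B = {2}
(A ∩ B)' = U \ (A ∩ B) = {1, 3, 4, 5, 6, 7, 8, 9, 10, 11}
Verification via A' ∪ B': A' = {1, 3, 4, 6, 7, 9, 11}, B' = {4, 5, 6, 7, 8, 10, 11}
A' ∪ B' = {1, 3, 4, 5, 6, 7, 8, 9, 10, 11} ✓

{1, 3, 4, 5, 6, 7, 8, 9, 10, 11}


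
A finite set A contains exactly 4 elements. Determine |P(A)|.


The set has 4 elements.
The power set contains all possible subsets.
|P(A)| = 2^|A| = 2^4 = 16

16


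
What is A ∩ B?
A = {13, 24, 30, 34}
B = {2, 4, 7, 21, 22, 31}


Set A = {13, 24, 30, 34}
Set B = {2, 4, 7, 21, 22, 31}
A ∩ B includes only elements in both sets.
Check each element of A against B:
13 ✗, 24 ✗, 30 ✗, 34 ✗
A ∩ B = {}

{}


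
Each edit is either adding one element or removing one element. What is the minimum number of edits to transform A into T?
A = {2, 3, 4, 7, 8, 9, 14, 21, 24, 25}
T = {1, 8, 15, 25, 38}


Set A = {2, 3, 4, 7, 8, 9, 14, 21, 24, 25}
Set T = {1, 8, 15, 25, 38}
Elements to remove from A (in A, not in T): {2, 3, 4, 7, 9, 14, 21, 24} → 8 removals
Elements to add to A (in T, not in A): {1, 15, 38} → 3 additions
Total edits = 8 + 3 = 11

11


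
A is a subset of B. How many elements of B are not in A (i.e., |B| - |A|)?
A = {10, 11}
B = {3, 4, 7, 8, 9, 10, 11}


Set A = {10, 11}, |A| = 2
Set B = {3, 4, 7, 8, 9, 10, 11}, |B| = 7
Since A ⊆ B: B \ A = {3, 4, 7, 8, 9}
|B| - |A| = 7 - 2 = 5

5


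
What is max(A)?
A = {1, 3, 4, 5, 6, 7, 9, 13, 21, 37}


Set A = {1, 3, 4, 5, 6, 7, 9, 13, 21, 37}
Elements in ascending order: 1, 3, 4, 5, 6, 7, 9, 13, 21, 37
The largest element is 37.

37


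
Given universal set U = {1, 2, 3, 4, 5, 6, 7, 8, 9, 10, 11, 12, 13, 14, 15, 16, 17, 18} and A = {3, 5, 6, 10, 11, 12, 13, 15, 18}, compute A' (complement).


Universal set U = {1, 2, 3, 4, 5, 6, 7, 8, 9, 10, 11, 12, 13, 14, 15, 16, 17, 18}
Set A = {3, 5, 6, 10, 11, 12, 13, 15, 18}
A' = U \ A = elements in U but not in A
Checking each element of U:
1 (not in A, include), 2 (not in A, include), 3 (in A, exclude), 4 (not in A, include), 5 (in A, exclude), 6 (in A, exclude), 7 (not in A, include), 8 (not in A, include), 9 (not in A, include), 10 (in A, exclude), 11 (in A, exclude), 12 (in A, exclude), 13 (in A, exclude), 14 (not in A, include), 15 (in A, exclude), 16 (not in A, include), 17 (not in A, include), 18 (in A, exclude)
A' = {1, 2, 4, 7, 8, 9, 14, 16, 17}

{1, 2, 4, 7, 8, 9, 14, 16, 17}


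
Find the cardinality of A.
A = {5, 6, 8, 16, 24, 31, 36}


Set A = {5, 6, 8, 16, 24, 31, 36}
Listing elements: 5, 6, 8, 16, 24, 31, 36
Counting: 7 elements
|A| = 7

7


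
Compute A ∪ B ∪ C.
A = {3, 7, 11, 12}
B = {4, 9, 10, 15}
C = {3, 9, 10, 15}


Set A = {3, 7, 11, 12}
Set B = {4, 9, 10, 15}
Set C = {3, 9, 10, 15}
First, A ∪ B = {3, 4, 7, 9, 10, 11, 12, 15}
Then, (A ∪ B) ∪ C = {3, 4, 7, 9, 10, 11, 12, 15}

{3, 4, 7, 9, 10, 11, 12, 15}


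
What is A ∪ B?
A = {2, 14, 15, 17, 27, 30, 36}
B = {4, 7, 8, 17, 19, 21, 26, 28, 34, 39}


Set A = {2, 14, 15, 17, 27, 30, 36}
Set B = {4, 7, 8, 17, 19, 21, 26, 28, 34, 39}
A ∪ B includes all elements in either set.
Elements from A: {2, 14, 15, 17, 27, 30, 36}
Elements from B not already included: {4, 7, 8, 19, 21, 26, 28, 34, 39}
A ∪ B = {2, 4, 7, 8, 14, 15, 17, 19, 21, 26, 27, 28, 30, 34, 36, 39}

{2, 4, 7, 8, 14, 15, 17, 19, 21, 26, 27, 28, 30, 34, 36, 39}


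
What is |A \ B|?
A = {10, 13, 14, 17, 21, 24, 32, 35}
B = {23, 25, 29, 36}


Set A = {10, 13, 14, 17, 21, 24, 32, 35}
Set B = {23, 25, 29, 36}
A \ B = {10, 13, 14, 17, 21, 24, 32, 35}
|A \ B| = 8

8


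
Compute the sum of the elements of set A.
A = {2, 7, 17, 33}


Set A = {2, 7, 17, 33}
Sum = 2 + 7 + 17 + 33 = 59

59


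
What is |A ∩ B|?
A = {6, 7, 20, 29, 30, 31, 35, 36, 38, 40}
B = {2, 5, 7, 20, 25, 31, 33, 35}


Set A = {6, 7, 20, 29, 30, 31, 35, 36, 38, 40}
Set B = {2, 5, 7, 20, 25, 31, 33, 35}
A ∩ B = {7, 20, 31, 35}
|A ∩ B| = 4

4


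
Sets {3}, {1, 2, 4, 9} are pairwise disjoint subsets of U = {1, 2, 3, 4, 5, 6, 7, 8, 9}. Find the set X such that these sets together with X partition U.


U = {1, 2, 3, 4, 5, 6, 7, 8, 9}
Shown blocks: {3}, {1, 2, 4, 9}
A partition's blocks are pairwise disjoint and cover U, so the missing block = U \ (union of shown blocks).
Union of shown blocks: {1, 2, 3, 4, 9}
Missing block = U \ (union) = {5, 6, 7, 8}

{5, 6, 7, 8}


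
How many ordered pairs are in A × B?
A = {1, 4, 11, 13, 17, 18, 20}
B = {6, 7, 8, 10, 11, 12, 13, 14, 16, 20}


Set A = {1, 4, 11, 13, 17, 18, 20} has 7 elements.
Set B = {6, 7, 8, 10, 11, 12, 13, 14, 16, 20} has 10 elements.
|A × B| = |A| × |B| = 7 × 10 = 70

70


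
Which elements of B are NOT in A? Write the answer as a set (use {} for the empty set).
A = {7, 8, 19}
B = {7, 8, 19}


Set A = {7, 8, 19}
Set B = {7, 8, 19}
Check each element of B against A:
7 ∈ A, 8 ∈ A, 19 ∈ A
Elements of B not in A: {}

{}


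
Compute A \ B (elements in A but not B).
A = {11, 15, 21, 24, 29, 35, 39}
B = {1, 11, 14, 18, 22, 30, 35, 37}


Set A = {11, 15, 21, 24, 29, 35, 39}
Set B = {1, 11, 14, 18, 22, 30, 35, 37}
A \ B includes elements in A that are not in B.
Check each element of A:
11 (in B, remove), 15 (not in B, keep), 21 (not in B, keep), 24 (not in B, keep), 29 (not in B, keep), 35 (in B, remove), 39 (not in B, keep)
A \ B = {15, 21, 24, 29, 39}

{15, 21, 24, 29, 39}


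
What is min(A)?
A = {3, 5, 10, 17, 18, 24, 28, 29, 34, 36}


Set A = {3, 5, 10, 17, 18, 24, 28, 29, 34, 36}
Elements in ascending order: 3, 5, 10, 17, 18, 24, 28, 29, 34, 36
The smallest element is 3.

3


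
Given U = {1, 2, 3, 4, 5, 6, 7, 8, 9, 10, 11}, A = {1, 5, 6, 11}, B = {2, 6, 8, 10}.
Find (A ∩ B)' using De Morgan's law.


U = {1, 2, 3, 4, 5, 6, 7, 8, 9, 10, 11}
A = {1, 5, 6, 11}, B = {2, 6, 8, 10}
A ∩ B = {6}
(A ∩ B)' = U \ (A ∩ B) = {1, 2, 3, 4, 5, 7, 8, 9, 10, 11}
Verification via A' ∪ B': A' = {2, 3, 4, 7, 8, 9, 10}, B' = {1, 3, 4, 5, 7, 9, 11}
A' ∪ B' = {1, 2, 3, 4, 5, 7, 8, 9, 10, 11} ✓

{1, 2, 3, 4, 5, 7, 8, 9, 10, 11}


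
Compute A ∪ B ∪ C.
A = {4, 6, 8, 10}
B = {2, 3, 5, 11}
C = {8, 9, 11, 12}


Set A = {4, 6, 8, 10}
Set B = {2, 3, 5, 11}
Set C = {8, 9, 11, 12}
First, A ∪ B = {2, 3, 4, 5, 6, 8, 10, 11}
Then, (A ∪ B) ∪ C = {2, 3, 4, 5, 6, 8, 9, 10, 11, 12}

{2, 3, 4, 5, 6, 8, 9, 10, 11, 12}


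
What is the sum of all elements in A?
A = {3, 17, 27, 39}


Set A = {3, 17, 27, 39}
Sum = 3 + 17 + 27 + 39 = 86

86


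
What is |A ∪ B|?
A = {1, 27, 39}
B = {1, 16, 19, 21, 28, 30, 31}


Set A = {1, 27, 39}, |A| = 3
Set B = {1, 16, 19, 21, 28, 30, 31}, |B| = 7
A ∩ B = {1}, |A ∩ B| = 1
|A ∪ B| = |A| + |B| - |A ∩ B| = 3 + 7 - 1 = 9

9


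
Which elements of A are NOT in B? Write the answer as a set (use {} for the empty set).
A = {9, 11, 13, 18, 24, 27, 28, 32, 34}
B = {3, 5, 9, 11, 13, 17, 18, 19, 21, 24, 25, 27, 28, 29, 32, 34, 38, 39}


Set A = {9, 11, 13, 18, 24, 27, 28, 32, 34}
Set B = {3, 5, 9, 11, 13, 17, 18, 19, 21, 24, 25, 27, 28, 29, 32, 34, 38, 39}
Check each element of A against B:
9 ∈ B, 11 ∈ B, 13 ∈ B, 18 ∈ B, 24 ∈ B, 27 ∈ B, 28 ∈ B, 32 ∈ B, 34 ∈ B
Elements of A not in B: {}

{}


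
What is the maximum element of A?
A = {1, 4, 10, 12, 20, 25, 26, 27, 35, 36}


Set A = {1, 4, 10, 12, 20, 25, 26, 27, 35, 36}
Elements in ascending order: 1, 4, 10, 12, 20, 25, 26, 27, 35, 36
The largest element is 36.

36


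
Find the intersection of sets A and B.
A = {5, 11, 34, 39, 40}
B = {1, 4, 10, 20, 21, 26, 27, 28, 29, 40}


Set A = {5, 11, 34, 39, 40}
Set B = {1, 4, 10, 20, 21, 26, 27, 28, 29, 40}
A ∩ B includes only elements in both sets.
Check each element of A against B:
5 ✗, 11 ✗, 34 ✗, 39 ✗, 40 ✓
A ∩ B = {40}

{40}


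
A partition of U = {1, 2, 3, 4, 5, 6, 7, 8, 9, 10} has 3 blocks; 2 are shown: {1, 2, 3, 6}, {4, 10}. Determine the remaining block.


U = {1, 2, 3, 4, 5, 6, 7, 8, 9, 10}
Shown blocks: {1, 2, 3, 6}, {4, 10}
A partition's blocks are pairwise disjoint and cover U, so the missing block = U \ (union of shown blocks).
Union of shown blocks: {1, 2, 3, 4, 6, 10}
Missing block = U \ (union) = {5, 7, 8, 9}

{5, 7, 8, 9}


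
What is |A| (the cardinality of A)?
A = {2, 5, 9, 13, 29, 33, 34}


Set A = {2, 5, 9, 13, 29, 33, 34}
Listing elements: 2, 5, 9, 13, 29, 33, 34
Counting: 7 elements
|A| = 7

7


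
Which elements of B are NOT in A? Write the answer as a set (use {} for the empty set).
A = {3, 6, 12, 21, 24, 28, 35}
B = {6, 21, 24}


Set A = {3, 6, 12, 21, 24, 28, 35}
Set B = {6, 21, 24}
Check each element of B against A:
6 ∈ A, 21 ∈ A, 24 ∈ A
Elements of B not in A: {}

{}


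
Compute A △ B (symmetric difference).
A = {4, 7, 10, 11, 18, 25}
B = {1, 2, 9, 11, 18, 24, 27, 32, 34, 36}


Set A = {4, 7, 10, 11, 18, 25}
Set B = {1, 2, 9, 11, 18, 24, 27, 32, 34, 36}
A △ B = (A \ B) ∪ (B \ A)
Elements in A but not B: {4, 7, 10, 25}
Elements in B but not A: {1, 2, 9, 24, 27, 32, 34, 36}
A △ B = {1, 2, 4, 7, 9, 10, 24, 25, 27, 32, 34, 36}

{1, 2, 4, 7, 9, 10, 24, 25, 27, 32, 34, 36}


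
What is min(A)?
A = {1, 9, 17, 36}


Set A = {1, 9, 17, 36}
Elements in ascending order: 1, 9, 17, 36
The smallest element is 1.

1


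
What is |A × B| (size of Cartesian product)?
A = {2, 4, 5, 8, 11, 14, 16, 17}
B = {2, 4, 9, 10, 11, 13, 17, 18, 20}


Set A = {2, 4, 5, 8, 11, 14, 16, 17} has 8 elements.
Set B = {2, 4, 9, 10, 11, 13, 17, 18, 20} has 9 elements.
|A × B| = |A| × |B| = 8 × 9 = 72

72


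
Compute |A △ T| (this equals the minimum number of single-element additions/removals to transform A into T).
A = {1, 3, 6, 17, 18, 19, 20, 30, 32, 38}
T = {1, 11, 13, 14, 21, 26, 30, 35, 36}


Set A = {1, 3, 6, 17, 18, 19, 20, 30, 32, 38}
Set T = {1, 11, 13, 14, 21, 26, 30, 35, 36}
Elements to remove from A (in A, not in T): {3, 6, 17, 18, 19, 20, 32, 38} → 8 removals
Elements to add to A (in T, not in A): {11, 13, 14, 21, 26, 35, 36} → 7 additions
Total edits = 8 + 7 = 15

15


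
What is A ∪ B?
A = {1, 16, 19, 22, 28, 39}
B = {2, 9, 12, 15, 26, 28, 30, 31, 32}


Set A = {1, 16, 19, 22, 28, 39}
Set B = {2, 9, 12, 15, 26, 28, 30, 31, 32}
A ∪ B includes all elements in either set.
Elements from A: {1, 16, 19, 22, 28, 39}
Elements from B not already included: {2, 9, 12, 15, 26, 30, 31, 32}
A ∪ B = {1, 2, 9, 12, 15, 16, 19, 22, 26, 28, 30, 31, 32, 39}

{1, 2, 9, 12, 15, 16, 19, 22, 26, 28, 30, 31, 32, 39}


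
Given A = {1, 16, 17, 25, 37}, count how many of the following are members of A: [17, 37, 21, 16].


Set A = {1, 16, 17, 25, 37}
Candidates: [17, 37, 21, 16]
Check each candidate:
17 ∈ A, 37 ∈ A, 21 ∉ A, 16 ∈ A
Count of candidates in A: 3

3


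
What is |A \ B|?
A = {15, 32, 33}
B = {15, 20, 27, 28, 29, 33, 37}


Set A = {15, 32, 33}
Set B = {15, 20, 27, 28, 29, 33, 37}
A \ B = {32}
|A \ B| = 1

1


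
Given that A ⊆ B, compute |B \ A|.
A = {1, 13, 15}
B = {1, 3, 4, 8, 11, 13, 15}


Set A = {1, 13, 15}, |A| = 3
Set B = {1, 3, 4, 8, 11, 13, 15}, |B| = 7
Since A ⊆ B: B \ A = {3, 4, 8, 11}
|B| - |A| = 7 - 3 = 4

4


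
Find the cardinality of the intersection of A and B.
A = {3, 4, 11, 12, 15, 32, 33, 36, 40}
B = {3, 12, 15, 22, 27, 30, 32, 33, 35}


Set A = {3, 4, 11, 12, 15, 32, 33, 36, 40}
Set B = {3, 12, 15, 22, 27, 30, 32, 33, 35}
A ∩ B = {3, 12, 15, 32, 33}
|A ∩ B| = 5

5


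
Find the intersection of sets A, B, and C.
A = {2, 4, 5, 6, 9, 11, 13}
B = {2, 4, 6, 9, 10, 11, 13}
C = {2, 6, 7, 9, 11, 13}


Set A = {2, 4, 5, 6, 9, 11, 13}
Set B = {2, 4, 6, 9, 10, 11, 13}
Set C = {2, 6, 7, 9, 11, 13}
First, A ∩ B = {2, 4, 6, 9, 11, 13}
Then, (A ∩ B) ∩ C = {2, 6, 9, 11, 13}

{2, 6, 9, 11, 13}


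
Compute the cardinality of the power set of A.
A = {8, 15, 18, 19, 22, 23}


Set A = {8, 15, 18, 19, 22, 23}
|A| = 6
The power set P(A) contains all subsets of A.
|P(A)| = 2^|A| = 2^6 = 64

64


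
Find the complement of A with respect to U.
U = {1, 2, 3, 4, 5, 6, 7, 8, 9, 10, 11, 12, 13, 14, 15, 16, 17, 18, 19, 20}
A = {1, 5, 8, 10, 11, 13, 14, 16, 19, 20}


Universal set U = {1, 2, 3, 4, 5, 6, 7, 8, 9, 10, 11, 12, 13, 14, 15, 16, 17, 18, 19, 20}
Set A = {1, 5, 8, 10, 11, 13, 14, 16, 19, 20}
A' = U \ A = elements in U but not in A
Checking each element of U:
1 (in A, exclude), 2 (not in A, include), 3 (not in A, include), 4 (not in A, include), 5 (in A, exclude), 6 (not in A, include), 7 (not in A, include), 8 (in A, exclude), 9 (not in A, include), 10 (in A, exclude), 11 (in A, exclude), 12 (not in A, include), 13 (in A, exclude), 14 (in A, exclude), 15 (not in A, include), 16 (in A, exclude), 17 (not in A, include), 18 (not in A, include), 19 (in A, exclude), 20 (in A, exclude)
A' = {2, 3, 4, 6, 7, 9, 12, 15, 17, 18}

{2, 3, 4, 6, 7, 9, 12, 15, 17, 18}


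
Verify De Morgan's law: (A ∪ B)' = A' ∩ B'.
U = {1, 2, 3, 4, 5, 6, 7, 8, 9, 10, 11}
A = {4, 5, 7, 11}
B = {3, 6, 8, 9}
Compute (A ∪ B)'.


U = {1, 2, 3, 4, 5, 6, 7, 8, 9, 10, 11}
A = {4, 5, 7, 11}, B = {3, 6, 8, 9}
A ∪ B = {3, 4, 5, 6, 7, 8, 9, 11}
(A ∪ B)' = U \ (A ∪ B) = {1, 2, 10}
Verification via A' ∩ B': A' = {1, 2, 3, 6, 8, 9, 10}, B' = {1, 2, 4, 5, 7, 10, 11}
A' ∩ B' = {1, 2, 10} ✓

{1, 2, 10}


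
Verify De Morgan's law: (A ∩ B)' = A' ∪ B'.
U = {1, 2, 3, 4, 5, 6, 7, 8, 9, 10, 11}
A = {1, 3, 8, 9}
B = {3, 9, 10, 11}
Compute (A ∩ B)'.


U = {1, 2, 3, 4, 5, 6, 7, 8, 9, 10, 11}
A = {1, 3, 8, 9}, B = {3, 9, 10, 11}
A ∩ B = {3, 9}
(A ∩ B)' = U \ (A ∩ B) = {1, 2, 4, 5, 6, 7, 8, 10, 11}
Verification via A' ∪ B': A' = {2, 4, 5, 6, 7, 10, 11}, B' = {1, 2, 4, 5, 6, 7, 8}
A' ∪ B' = {1, 2, 4, 5, 6, 7, 8, 10, 11} ✓

{1, 2, 4, 5, 6, 7, 8, 10, 11}


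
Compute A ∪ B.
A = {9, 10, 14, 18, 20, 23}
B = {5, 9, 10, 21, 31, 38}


Set A = {9, 10, 14, 18, 20, 23}
Set B = {5, 9, 10, 21, 31, 38}
A ∪ B includes all elements in either set.
Elements from A: {9, 10, 14, 18, 20, 23}
Elements from B not already included: {5, 21, 31, 38}
A ∪ B = {5, 9, 10, 14, 18, 20, 21, 23, 31, 38}

{5, 9, 10, 14, 18, 20, 21, 23, 31, 38}


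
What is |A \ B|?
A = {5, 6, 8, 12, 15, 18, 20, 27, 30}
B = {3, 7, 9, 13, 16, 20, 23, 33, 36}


Set A = {5, 6, 8, 12, 15, 18, 20, 27, 30}
Set B = {3, 7, 9, 13, 16, 20, 23, 33, 36}
A \ B = {5, 6, 8, 12, 15, 18, 27, 30}
|A \ B| = 8

8


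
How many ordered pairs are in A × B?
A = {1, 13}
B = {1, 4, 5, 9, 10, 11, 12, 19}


Set A = {1, 13} has 2 elements.
Set B = {1, 4, 5, 9, 10, 11, 12, 19} has 8 elements.
|A × B| = |A| × |B| = 2 × 8 = 16

16


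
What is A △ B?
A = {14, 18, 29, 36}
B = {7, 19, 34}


Set A = {14, 18, 29, 36}
Set B = {7, 19, 34}
A △ B = (A \ B) ∪ (B \ A)
Elements in A but not B: {14, 18, 29, 36}
Elements in B but not A: {7, 19, 34}
A △ B = {7, 14, 18, 19, 29, 34, 36}

{7, 14, 18, 19, 29, 34, 36}


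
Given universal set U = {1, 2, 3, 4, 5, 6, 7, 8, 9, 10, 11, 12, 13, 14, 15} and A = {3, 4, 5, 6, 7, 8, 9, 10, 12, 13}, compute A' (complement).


Universal set U = {1, 2, 3, 4, 5, 6, 7, 8, 9, 10, 11, 12, 13, 14, 15}
Set A = {3, 4, 5, 6, 7, 8, 9, 10, 12, 13}
A' = U \ A = elements in U but not in A
Checking each element of U:
1 (not in A, include), 2 (not in A, include), 3 (in A, exclude), 4 (in A, exclude), 5 (in A, exclude), 6 (in A, exclude), 7 (in A, exclude), 8 (in A, exclude), 9 (in A, exclude), 10 (in A, exclude), 11 (not in A, include), 12 (in A, exclude), 13 (in A, exclude), 14 (not in A, include), 15 (not in A, include)
A' = {1, 2, 11, 14, 15}

{1, 2, 11, 14, 15}


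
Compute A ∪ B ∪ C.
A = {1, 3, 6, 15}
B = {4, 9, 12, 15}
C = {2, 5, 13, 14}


Set A = {1, 3, 6, 15}
Set B = {4, 9, 12, 15}
Set C = {2, 5, 13, 14}
First, A ∪ B = {1, 3, 4, 6, 9, 12, 15}
Then, (A ∪ B) ∪ C = {1, 2, 3, 4, 5, 6, 9, 12, 13, 14, 15}

{1, 2, 3, 4, 5, 6, 9, 12, 13, 14, 15}


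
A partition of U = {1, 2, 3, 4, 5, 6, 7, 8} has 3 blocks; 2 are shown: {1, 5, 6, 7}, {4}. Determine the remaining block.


U = {1, 2, 3, 4, 5, 6, 7, 8}
Shown blocks: {1, 5, 6, 7}, {4}
A partition's blocks are pairwise disjoint and cover U, so the missing block = U \ (union of shown blocks).
Union of shown blocks: {1, 4, 5, 6, 7}
Missing block = U \ (union) = {2, 3, 8}

{2, 3, 8}


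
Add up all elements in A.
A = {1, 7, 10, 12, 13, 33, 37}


Set A = {1, 7, 10, 12, 13, 33, 37}
Sum = 1 + 7 + 10 + 12 + 13 + 33 + 37 = 113

113


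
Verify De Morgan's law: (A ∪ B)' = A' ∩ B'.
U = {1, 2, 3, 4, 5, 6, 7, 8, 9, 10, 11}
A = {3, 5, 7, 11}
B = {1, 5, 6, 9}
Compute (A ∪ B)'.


U = {1, 2, 3, 4, 5, 6, 7, 8, 9, 10, 11}
A = {3, 5, 7, 11}, B = {1, 5, 6, 9}
A ∪ B = {1, 3, 5, 6, 7, 9, 11}
(A ∪ B)' = U \ (A ∪ B) = {2, 4, 8, 10}
Verification via A' ∩ B': A' = {1, 2, 4, 6, 8, 9, 10}, B' = {2, 3, 4, 7, 8, 10, 11}
A' ∩ B' = {2, 4, 8, 10} ✓

{2, 4, 8, 10}


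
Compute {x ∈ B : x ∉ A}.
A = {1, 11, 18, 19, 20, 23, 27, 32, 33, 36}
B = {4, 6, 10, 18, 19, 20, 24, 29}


Set A = {1, 11, 18, 19, 20, 23, 27, 32, 33, 36}
Set B = {4, 6, 10, 18, 19, 20, 24, 29}
Check each element of B against A:
4 ∉ A (include), 6 ∉ A (include), 10 ∉ A (include), 18 ∈ A, 19 ∈ A, 20 ∈ A, 24 ∉ A (include), 29 ∉ A (include)
Elements of B not in A: {4, 6, 10, 24, 29}

{4, 6, 10, 24, 29}


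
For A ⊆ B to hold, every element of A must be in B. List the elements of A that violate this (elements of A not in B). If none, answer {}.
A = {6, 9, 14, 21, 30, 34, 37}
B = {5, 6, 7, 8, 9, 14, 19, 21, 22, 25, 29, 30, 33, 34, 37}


Set A = {6, 9, 14, 21, 30, 34, 37}
Set B = {5, 6, 7, 8, 9, 14, 19, 21, 22, 25, 29, 30, 33, 34, 37}
Check each element of A against B:
6 ∈ B, 9 ∈ B, 14 ∈ B, 21 ∈ B, 30 ∈ B, 34 ∈ B, 37 ∈ B
Elements of A not in B: {}

{}


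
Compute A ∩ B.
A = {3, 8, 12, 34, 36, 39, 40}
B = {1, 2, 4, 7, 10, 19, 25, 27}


Set A = {3, 8, 12, 34, 36, 39, 40}
Set B = {1, 2, 4, 7, 10, 19, 25, 27}
A ∩ B includes only elements in both sets.
Check each element of A against B:
3 ✗, 8 ✗, 12 ✗, 34 ✗, 36 ✗, 39 ✗, 40 ✗
A ∩ B = {}

{}


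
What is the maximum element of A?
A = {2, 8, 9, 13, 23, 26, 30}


Set A = {2, 8, 9, 13, 23, 26, 30}
Elements in ascending order: 2, 8, 9, 13, 23, 26, 30
The largest element is 30.

30


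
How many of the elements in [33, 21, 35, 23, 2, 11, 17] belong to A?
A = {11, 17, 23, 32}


Set A = {11, 17, 23, 32}
Candidates: [33, 21, 35, 23, 2, 11, 17]
Check each candidate:
33 ∉ A, 21 ∉ A, 35 ∉ A, 23 ∈ A, 2 ∉ A, 11 ∈ A, 17 ∈ A
Count of candidates in A: 3

3


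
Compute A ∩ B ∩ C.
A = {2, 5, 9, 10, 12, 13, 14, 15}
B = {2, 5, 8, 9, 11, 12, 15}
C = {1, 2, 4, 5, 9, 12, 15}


Set A = {2, 5, 9, 10, 12, 13, 14, 15}
Set B = {2, 5, 8, 9, 11, 12, 15}
Set C = {1, 2, 4, 5, 9, 12, 15}
First, A ∩ B = {2, 5, 9, 12, 15}
Then, (A ∩ B) ∩ C = {2, 5, 9, 12, 15}

{2, 5, 9, 12, 15}


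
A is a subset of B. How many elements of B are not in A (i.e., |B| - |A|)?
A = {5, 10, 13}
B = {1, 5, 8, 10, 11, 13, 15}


Set A = {5, 10, 13}, |A| = 3
Set B = {1, 5, 8, 10, 11, 13, 15}, |B| = 7
Since A ⊆ B: B \ A = {1, 8, 11, 15}
|B| - |A| = 7 - 3 = 4

4


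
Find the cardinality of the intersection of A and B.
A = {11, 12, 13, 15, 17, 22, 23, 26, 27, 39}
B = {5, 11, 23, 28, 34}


Set A = {11, 12, 13, 15, 17, 22, 23, 26, 27, 39}
Set B = {5, 11, 23, 28, 34}
A ∩ B = {11, 23}
|A ∩ B| = 2

2


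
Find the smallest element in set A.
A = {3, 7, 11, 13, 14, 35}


Set A = {3, 7, 11, 13, 14, 35}
Elements in ascending order: 3, 7, 11, 13, 14, 35
The smallest element is 3.

3


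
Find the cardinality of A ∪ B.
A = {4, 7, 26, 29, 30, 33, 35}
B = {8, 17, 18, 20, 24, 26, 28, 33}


Set A = {4, 7, 26, 29, 30, 33, 35}, |A| = 7
Set B = {8, 17, 18, 20, 24, 26, 28, 33}, |B| = 8
A ∩ B = {26, 33}, |A ∩ B| = 2
|A ∪ B| = |A| + |B| - |A ∩ B| = 7 + 8 - 2 = 13

13


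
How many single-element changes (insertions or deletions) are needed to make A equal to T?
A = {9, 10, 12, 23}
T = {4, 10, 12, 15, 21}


Set A = {9, 10, 12, 23}
Set T = {4, 10, 12, 15, 21}
Elements to remove from A (in A, not in T): {9, 23} → 2 removals
Elements to add to A (in T, not in A): {4, 15, 21} → 3 additions
Total edits = 2 + 3 = 5

5


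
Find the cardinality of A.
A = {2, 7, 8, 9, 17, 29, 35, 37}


Set A = {2, 7, 8, 9, 17, 29, 35, 37}
Listing elements: 2, 7, 8, 9, 17, 29, 35, 37
Counting: 8 elements
|A| = 8

8


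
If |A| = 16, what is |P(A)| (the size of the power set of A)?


The set has 16 elements.
The power set contains all possible subsets.
|P(A)| = 2^|A| = 2^16 = 65536

65536


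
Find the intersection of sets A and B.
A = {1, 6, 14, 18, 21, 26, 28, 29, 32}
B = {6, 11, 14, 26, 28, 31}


Set A = {1, 6, 14, 18, 21, 26, 28, 29, 32}
Set B = {6, 11, 14, 26, 28, 31}
A ∩ B includes only elements in both sets.
Check each element of A against B:
1 ✗, 6 ✓, 14 ✓, 18 ✗, 21 ✗, 26 ✓, 28 ✓, 29 ✗, 32 ✗
A ∩ B = {6, 14, 26, 28}

{6, 14, 26, 28}


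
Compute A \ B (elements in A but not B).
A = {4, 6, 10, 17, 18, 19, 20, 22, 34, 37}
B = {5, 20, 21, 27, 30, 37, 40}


Set A = {4, 6, 10, 17, 18, 19, 20, 22, 34, 37}
Set B = {5, 20, 21, 27, 30, 37, 40}
A \ B includes elements in A that are not in B.
Check each element of A:
4 (not in B, keep), 6 (not in B, keep), 10 (not in B, keep), 17 (not in B, keep), 18 (not in B, keep), 19 (not in B, keep), 20 (in B, remove), 22 (not in B, keep), 34 (not in B, keep), 37 (in B, remove)
A \ B = {4, 6, 10, 17, 18, 19, 22, 34}

{4, 6, 10, 17, 18, 19, 22, 34}


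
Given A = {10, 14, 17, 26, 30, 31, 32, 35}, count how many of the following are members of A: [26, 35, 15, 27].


Set A = {10, 14, 17, 26, 30, 31, 32, 35}
Candidates: [26, 35, 15, 27]
Check each candidate:
26 ∈ A, 35 ∈ A, 15 ∉ A, 27 ∉ A
Count of candidates in A: 2

2


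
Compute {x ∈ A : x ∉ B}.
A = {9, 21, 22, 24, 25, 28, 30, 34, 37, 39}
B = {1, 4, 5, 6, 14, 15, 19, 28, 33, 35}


Set A = {9, 21, 22, 24, 25, 28, 30, 34, 37, 39}
Set B = {1, 4, 5, 6, 14, 15, 19, 28, 33, 35}
Check each element of A against B:
9 ∉ B (include), 21 ∉ B (include), 22 ∉ B (include), 24 ∉ B (include), 25 ∉ B (include), 28 ∈ B, 30 ∉ B (include), 34 ∉ B (include), 37 ∉ B (include), 39 ∉ B (include)
Elements of A not in B: {9, 21, 22, 24, 25, 30, 34, 37, 39}

{9, 21, 22, 24, 25, 30, 34, 37, 39}


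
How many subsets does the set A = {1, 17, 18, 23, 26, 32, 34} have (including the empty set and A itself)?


Set A = {1, 17, 18, 23, 26, 32, 34}
|A| = 7
The power set P(A) contains all subsets of A.
|P(A)| = 2^|A| = 2^7 = 128

128


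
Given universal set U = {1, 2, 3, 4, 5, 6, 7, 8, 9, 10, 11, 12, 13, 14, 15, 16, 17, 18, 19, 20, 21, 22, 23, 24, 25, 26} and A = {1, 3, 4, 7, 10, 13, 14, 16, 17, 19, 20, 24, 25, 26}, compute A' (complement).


Universal set U = {1, 2, 3, 4, 5, 6, 7, 8, 9, 10, 11, 12, 13, 14, 15, 16, 17, 18, 19, 20, 21, 22, 23, 24, 25, 26}
Set A = {1, 3, 4, 7, 10, 13, 14, 16, 17, 19, 20, 24, 25, 26}
A' = U \ A = elements in U but not in A
Checking each element of U:
1 (in A, exclude), 2 (not in A, include), 3 (in A, exclude), 4 (in A, exclude), 5 (not in A, include), 6 (not in A, include), 7 (in A, exclude), 8 (not in A, include), 9 (not in A, include), 10 (in A, exclude), 11 (not in A, include), 12 (not in A, include), 13 (in A, exclude), 14 (in A, exclude), 15 (not in A, include), 16 (in A, exclude), 17 (in A, exclude), 18 (not in A, include), 19 (in A, exclude), 20 (in A, exclude), 21 (not in A, include), 22 (not in A, include), 23 (not in A, include), 24 (in A, exclude), 25 (in A, exclude), 26 (in A, exclude)
A' = {2, 5, 6, 8, 9, 11, 12, 15, 18, 21, 22, 23}

{2, 5, 6, 8, 9, 11, 12, 15, 18, 21, 22, 23}


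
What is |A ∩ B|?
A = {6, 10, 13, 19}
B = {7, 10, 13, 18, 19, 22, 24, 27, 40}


Set A = {6, 10, 13, 19}
Set B = {7, 10, 13, 18, 19, 22, 24, 27, 40}
A ∩ B = {10, 13, 19}
|A ∩ B| = 3

3


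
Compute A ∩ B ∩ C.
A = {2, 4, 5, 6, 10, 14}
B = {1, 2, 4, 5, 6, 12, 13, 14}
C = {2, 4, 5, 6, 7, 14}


Set A = {2, 4, 5, 6, 10, 14}
Set B = {1, 2, 4, 5, 6, 12, 13, 14}
Set C = {2, 4, 5, 6, 7, 14}
First, A ∩ B = {2, 4, 5, 6, 14}
Then, (A ∩ B) ∩ C = {2, 4, 5, 6, 14}

{2, 4, 5, 6, 14}


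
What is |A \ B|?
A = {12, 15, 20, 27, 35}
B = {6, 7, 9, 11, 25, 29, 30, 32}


Set A = {12, 15, 20, 27, 35}
Set B = {6, 7, 9, 11, 25, 29, 30, 32}
A \ B = {12, 15, 20, 27, 35}
|A \ B| = 5

5


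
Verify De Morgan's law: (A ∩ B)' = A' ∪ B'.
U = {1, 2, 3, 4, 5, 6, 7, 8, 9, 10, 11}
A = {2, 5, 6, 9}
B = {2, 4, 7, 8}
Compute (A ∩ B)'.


U = {1, 2, 3, 4, 5, 6, 7, 8, 9, 10, 11}
A = {2, 5, 6, 9}, B = {2, 4, 7, 8}
A ∩ B = {2}
(A ∩ B)' = U \ (A ∩ B) = {1, 3, 4, 5, 6, 7, 8, 9, 10, 11}
Verification via A' ∪ B': A' = {1, 3, 4, 7, 8, 10, 11}, B' = {1, 3, 5, 6, 9, 10, 11}
A' ∪ B' = {1, 3, 4, 5, 6, 7, 8, 9, 10, 11} ✓

{1, 3, 4, 5, 6, 7, 8, 9, 10, 11}


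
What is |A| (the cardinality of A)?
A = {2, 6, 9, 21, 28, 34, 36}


Set A = {2, 6, 9, 21, 28, 34, 36}
Listing elements: 2, 6, 9, 21, 28, 34, 36
Counting: 7 elements
|A| = 7

7


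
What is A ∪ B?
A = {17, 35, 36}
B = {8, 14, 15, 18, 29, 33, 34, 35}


Set A = {17, 35, 36}
Set B = {8, 14, 15, 18, 29, 33, 34, 35}
A ∪ B includes all elements in either set.
Elements from A: {17, 35, 36}
Elements from B not already included: {8, 14, 15, 18, 29, 33, 34}
A ∪ B = {8, 14, 15, 17, 18, 29, 33, 34, 35, 36}

{8, 14, 15, 17, 18, 29, 33, 34, 35, 36}


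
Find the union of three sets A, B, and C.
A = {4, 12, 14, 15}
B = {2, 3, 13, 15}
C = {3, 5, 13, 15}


Set A = {4, 12, 14, 15}
Set B = {2, 3, 13, 15}
Set C = {3, 5, 13, 15}
First, A ∪ B = {2, 3, 4, 12, 13, 14, 15}
Then, (A ∪ B) ∪ C = {2, 3, 4, 5, 12, 13, 14, 15}

{2, 3, 4, 5, 12, 13, 14, 15}


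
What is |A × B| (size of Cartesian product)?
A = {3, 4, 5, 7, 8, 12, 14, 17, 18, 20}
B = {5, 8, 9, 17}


Set A = {3, 4, 5, 7, 8, 12, 14, 17, 18, 20} has 10 elements.
Set B = {5, 8, 9, 17} has 4 elements.
|A × B| = |A| × |B| = 10 × 4 = 40

40


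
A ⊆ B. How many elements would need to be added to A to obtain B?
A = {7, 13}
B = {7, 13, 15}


Set A = {7, 13}, |A| = 2
Set B = {7, 13, 15}, |B| = 3
Since A ⊆ B: B \ A = {15}
|B| - |A| = 3 - 2 = 1

1


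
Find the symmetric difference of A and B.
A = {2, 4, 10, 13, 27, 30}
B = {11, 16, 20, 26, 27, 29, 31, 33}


Set A = {2, 4, 10, 13, 27, 30}
Set B = {11, 16, 20, 26, 27, 29, 31, 33}
A △ B = (A \ B) ∪ (B \ A)
Elements in A but not B: {2, 4, 10, 13, 30}
Elements in B but not A: {11, 16, 20, 26, 29, 31, 33}
A △ B = {2, 4, 10, 11, 13, 16, 20, 26, 29, 30, 31, 33}

{2, 4, 10, 11, 13, 16, 20, 26, 29, 30, 31, 33}


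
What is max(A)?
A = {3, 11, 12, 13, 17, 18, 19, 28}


Set A = {3, 11, 12, 13, 17, 18, 19, 28}
Elements in ascending order: 3, 11, 12, 13, 17, 18, 19, 28
The largest element is 28.

28


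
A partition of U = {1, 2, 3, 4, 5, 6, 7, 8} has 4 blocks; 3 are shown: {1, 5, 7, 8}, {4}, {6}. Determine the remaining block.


U = {1, 2, 3, 4, 5, 6, 7, 8}
Shown blocks: {1, 5, 7, 8}, {4}, {6}
A partition's blocks are pairwise disjoint and cover U, so the missing block = U \ (union of shown blocks).
Union of shown blocks: {1, 4, 5, 6, 7, 8}
Missing block = U \ (union) = {2, 3}

{2, 3}


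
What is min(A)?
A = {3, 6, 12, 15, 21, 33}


Set A = {3, 6, 12, 15, 21, 33}
Elements in ascending order: 3, 6, 12, 15, 21, 33
The smallest element is 3.

3


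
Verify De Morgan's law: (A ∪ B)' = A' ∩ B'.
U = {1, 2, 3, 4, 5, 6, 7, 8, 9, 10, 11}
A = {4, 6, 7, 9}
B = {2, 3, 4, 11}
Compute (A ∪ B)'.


U = {1, 2, 3, 4, 5, 6, 7, 8, 9, 10, 11}
A = {4, 6, 7, 9}, B = {2, 3, 4, 11}
A ∪ B = {2, 3, 4, 6, 7, 9, 11}
(A ∪ B)' = U \ (A ∪ B) = {1, 5, 8, 10}
Verification via A' ∩ B': A' = {1, 2, 3, 5, 8, 10, 11}, B' = {1, 5, 6, 7, 8, 9, 10}
A' ∩ B' = {1, 5, 8, 10} ✓

{1, 5, 8, 10}


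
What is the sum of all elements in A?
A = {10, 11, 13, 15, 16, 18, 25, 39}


Set A = {10, 11, 13, 15, 16, 18, 25, 39}
Sum = 10 + 11 + 13 + 15 + 16 + 18 + 25 + 39 = 147

147


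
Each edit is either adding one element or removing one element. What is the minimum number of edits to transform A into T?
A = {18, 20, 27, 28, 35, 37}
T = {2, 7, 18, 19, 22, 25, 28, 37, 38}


Set A = {18, 20, 27, 28, 35, 37}
Set T = {2, 7, 18, 19, 22, 25, 28, 37, 38}
Elements to remove from A (in A, not in T): {20, 27, 35} → 3 removals
Elements to add to A (in T, not in A): {2, 7, 19, 22, 25, 38} → 6 additions
Total edits = 3 + 6 = 9

9


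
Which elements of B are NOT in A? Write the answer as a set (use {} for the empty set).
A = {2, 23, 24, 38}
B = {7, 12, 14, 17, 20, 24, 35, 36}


Set A = {2, 23, 24, 38}
Set B = {7, 12, 14, 17, 20, 24, 35, 36}
Check each element of B against A:
7 ∉ A (include), 12 ∉ A (include), 14 ∉ A (include), 17 ∉ A (include), 20 ∉ A (include), 24 ∈ A, 35 ∉ A (include), 36 ∉ A (include)
Elements of B not in A: {7, 12, 14, 17, 20, 35, 36}

{7, 12, 14, 17, 20, 35, 36}


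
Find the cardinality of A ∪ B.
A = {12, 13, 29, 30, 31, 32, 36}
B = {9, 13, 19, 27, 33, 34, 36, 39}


Set A = {12, 13, 29, 30, 31, 32, 36}, |A| = 7
Set B = {9, 13, 19, 27, 33, 34, 36, 39}, |B| = 8
A ∩ B = {13, 36}, |A ∩ B| = 2
|A ∪ B| = |A| + |B| - |A ∩ B| = 7 + 8 - 2 = 13

13


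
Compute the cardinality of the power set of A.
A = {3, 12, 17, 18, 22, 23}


Set A = {3, 12, 17, 18, 22, 23}
|A| = 6
The power set P(A) contains all subsets of A.
|P(A)| = 2^|A| = 2^6 = 64

64


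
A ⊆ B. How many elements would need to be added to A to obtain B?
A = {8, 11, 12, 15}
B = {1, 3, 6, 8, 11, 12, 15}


Set A = {8, 11, 12, 15}, |A| = 4
Set B = {1, 3, 6, 8, 11, 12, 15}, |B| = 7
Since A ⊆ B: B \ A = {1, 3, 6}
|B| - |A| = 7 - 4 = 3

3


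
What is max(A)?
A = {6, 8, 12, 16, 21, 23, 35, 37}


Set A = {6, 8, 12, 16, 21, 23, 35, 37}
Elements in ascending order: 6, 8, 12, 16, 21, 23, 35, 37
The largest element is 37.

37


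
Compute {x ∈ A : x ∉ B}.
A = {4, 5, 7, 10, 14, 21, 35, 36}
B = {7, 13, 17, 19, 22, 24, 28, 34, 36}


Set A = {4, 5, 7, 10, 14, 21, 35, 36}
Set B = {7, 13, 17, 19, 22, 24, 28, 34, 36}
Check each element of A against B:
4 ∉ B (include), 5 ∉ B (include), 7 ∈ B, 10 ∉ B (include), 14 ∉ B (include), 21 ∉ B (include), 35 ∉ B (include), 36 ∈ B
Elements of A not in B: {4, 5, 10, 14, 21, 35}

{4, 5, 10, 14, 21, 35}


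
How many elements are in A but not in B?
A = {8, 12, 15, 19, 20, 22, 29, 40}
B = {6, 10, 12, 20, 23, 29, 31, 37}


Set A = {8, 12, 15, 19, 20, 22, 29, 40}
Set B = {6, 10, 12, 20, 23, 29, 31, 37}
A \ B = {8, 15, 19, 22, 40}
|A \ B| = 5

5


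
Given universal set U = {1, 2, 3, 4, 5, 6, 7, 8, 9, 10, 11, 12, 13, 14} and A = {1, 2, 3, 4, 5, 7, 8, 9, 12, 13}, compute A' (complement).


Universal set U = {1, 2, 3, 4, 5, 6, 7, 8, 9, 10, 11, 12, 13, 14}
Set A = {1, 2, 3, 4, 5, 7, 8, 9, 12, 13}
A' = U \ A = elements in U but not in A
Checking each element of U:
1 (in A, exclude), 2 (in A, exclude), 3 (in A, exclude), 4 (in A, exclude), 5 (in A, exclude), 6 (not in A, include), 7 (in A, exclude), 8 (in A, exclude), 9 (in A, exclude), 10 (not in A, include), 11 (not in A, include), 12 (in A, exclude), 13 (in A, exclude), 14 (not in A, include)
A' = {6, 10, 11, 14}

{6, 10, 11, 14}


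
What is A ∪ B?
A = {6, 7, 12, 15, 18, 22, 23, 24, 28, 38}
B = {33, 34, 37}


Set A = {6, 7, 12, 15, 18, 22, 23, 24, 28, 38}
Set B = {33, 34, 37}
A ∪ B includes all elements in either set.
Elements from A: {6, 7, 12, 15, 18, 22, 23, 24, 28, 38}
Elements from B not already included: {33, 34, 37}
A ∪ B = {6, 7, 12, 15, 18, 22, 23, 24, 28, 33, 34, 37, 38}

{6, 7, 12, 15, 18, 22, 23, 24, 28, 33, 34, 37, 38}


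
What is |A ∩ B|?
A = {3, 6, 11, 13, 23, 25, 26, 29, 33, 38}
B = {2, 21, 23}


Set A = {3, 6, 11, 13, 23, 25, 26, 29, 33, 38}
Set B = {2, 21, 23}
A ∩ B = {23}
|A ∩ B| = 1

1


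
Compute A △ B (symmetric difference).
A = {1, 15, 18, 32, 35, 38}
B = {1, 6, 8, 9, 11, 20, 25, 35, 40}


Set A = {1, 15, 18, 32, 35, 38}
Set B = {1, 6, 8, 9, 11, 20, 25, 35, 40}
A △ B = (A \ B) ∪ (B \ A)
Elements in A but not B: {15, 18, 32, 38}
Elements in B but not A: {6, 8, 9, 11, 20, 25, 40}
A △ B = {6, 8, 9, 11, 15, 18, 20, 25, 32, 38, 40}

{6, 8, 9, 11, 15, 18, 20, 25, 32, 38, 40}


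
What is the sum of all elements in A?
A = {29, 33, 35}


Set A = {29, 33, 35}
Sum = 29 + 33 + 35 = 97

97


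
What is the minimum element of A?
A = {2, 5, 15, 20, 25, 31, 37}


Set A = {2, 5, 15, 20, 25, 31, 37}
Elements in ascending order: 2, 5, 15, 20, 25, 31, 37
The smallest element is 2.

2


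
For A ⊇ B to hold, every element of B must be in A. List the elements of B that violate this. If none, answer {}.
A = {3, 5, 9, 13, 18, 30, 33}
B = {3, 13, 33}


Set A = {3, 5, 9, 13, 18, 30, 33}
Set B = {3, 13, 33}
Check each element of B against A:
3 ∈ A, 13 ∈ A, 33 ∈ A
Elements of B not in A: {}

{}


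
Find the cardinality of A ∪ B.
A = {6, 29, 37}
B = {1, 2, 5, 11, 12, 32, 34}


Set A = {6, 29, 37}, |A| = 3
Set B = {1, 2, 5, 11, 12, 32, 34}, |B| = 7
A ∩ B = {}, |A ∩ B| = 0
|A ∪ B| = |A| + |B| - |A ∩ B| = 3 + 7 - 0 = 10

10


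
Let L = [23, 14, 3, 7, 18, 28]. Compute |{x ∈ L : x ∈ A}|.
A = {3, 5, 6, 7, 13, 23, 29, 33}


Set A = {3, 5, 6, 7, 13, 23, 29, 33}
Candidates: [23, 14, 3, 7, 18, 28]
Check each candidate:
23 ∈ A, 14 ∉ A, 3 ∈ A, 7 ∈ A, 18 ∉ A, 28 ∉ A
Count of candidates in A: 3

3


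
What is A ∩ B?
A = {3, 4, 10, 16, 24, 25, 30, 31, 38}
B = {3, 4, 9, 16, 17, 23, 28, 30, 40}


Set A = {3, 4, 10, 16, 24, 25, 30, 31, 38}
Set B = {3, 4, 9, 16, 17, 23, 28, 30, 40}
A ∩ B includes only elements in both sets.
Check each element of A against B:
3 ✓, 4 ✓, 10 ✗, 16 ✓, 24 ✗, 25 ✗, 30 ✓, 31 ✗, 38 ✗
A ∩ B = {3, 4, 16, 30}

{3, 4, 16, 30}
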